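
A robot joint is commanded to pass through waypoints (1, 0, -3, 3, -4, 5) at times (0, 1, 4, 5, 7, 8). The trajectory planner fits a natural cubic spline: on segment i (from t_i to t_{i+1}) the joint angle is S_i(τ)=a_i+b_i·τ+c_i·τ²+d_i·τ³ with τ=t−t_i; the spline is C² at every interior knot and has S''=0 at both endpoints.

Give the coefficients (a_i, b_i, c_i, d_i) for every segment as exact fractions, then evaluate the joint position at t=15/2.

Δ: Δ0=-1, Δ1=-1, Δ2=6, Δ3=-7/2, Δ4=9
row 1: diag=8, rhs=0; c'=3/8, d'=0
row 2: denom=8−3·3/8=55/8; d'=(42−3·0)/(55/8)=336/55
row 3: denom=6−1·8/55=322/55; d'=(-57−1·336/55)/(322/55)=-3471/322
row 4: denom=6−2·55/161=856/161; d'=(75−2·-3471/322)/(856/161)=7773/428
back: M4=7773/428
back: M3=-3471/322−55/161·7773/428=-7269/428
back: M2=336/55−8/55·-7269/428=918/107
back: M1=0−3/8·918/107=-1377/428
M: M0=0, M1=-1377/428, M2=918/107, M3=-7269/428, M4=7773/428, M5=0
seg 0: a=1, c=M0/2=0, d=(M1−M0)/(6·1)=-459/856, b=Δ0−h0·(2M0+M1)/6=-397/856
seg 1: a=0, c=M1/2=-1377/856, d=(M2−M1)/(6·3)=561/856, b=Δ1−h1·(2M1+M2)/6=-887/428
seg 2: a=-3, c=M2/2=459/107, d=(M3−M2)/(6·1)=-3647/856, b=Δ2−h2·(2M2+M3)/6=5111/856
seg 3: a=3, c=M3/2=-7269/856, d=(M4−M3)/(6·2)=2507/856, b=Δ3−h3·(2M3+M4)/6=757/428
seg 4: a=-4, c=M4/2=7773/856, d=(M5−M4)/(6·1)=-2591/856, b=Δ4−h4·(2M4+M5)/6=1261/428
t_q=15/2 → seg 4, τ=1/2; S=-4+1261/428·τ+7773/856·τ²+-2591/856·τ³=-4349/6848

  seg 0: a=1 b=-397/856 c=0 d=-459/856
  seg 1: a=0 b=-887/428 c=-1377/856 d=561/856
  seg 2: a=-3 b=5111/856 c=459/107 d=-3647/856
  seg 3: a=3 b=757/428 c=-7269/856 d=2507/856
  seg 4: a=-4 b=1261/428 c=7773/856 d=-2591/856
S(15/2) = -4349/6848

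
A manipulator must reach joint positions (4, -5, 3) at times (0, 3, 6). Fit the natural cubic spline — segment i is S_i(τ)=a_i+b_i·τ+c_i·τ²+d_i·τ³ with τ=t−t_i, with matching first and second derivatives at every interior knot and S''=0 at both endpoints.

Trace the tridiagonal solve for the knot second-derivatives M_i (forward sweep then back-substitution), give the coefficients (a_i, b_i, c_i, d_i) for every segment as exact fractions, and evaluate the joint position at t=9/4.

  seg 0: a=4 b=-53/12 c=0 d=17/108
  seg 1: a=-5 b=-1/6 c=17/12 d=-17/108
S(9/4) = -1061/256

Δ: Δ0=-3, Δ1=8/3
row 1: diag=12, rhs=34; c'=1/4, d'=17/6
back: M1=17/6
M: M0=0, M1=17/6, M2=0
seg 0: a=4, c=M0/2=0, d=(M1−M0)/(6·3)=17/108, b=Δ0−h0·(2M0+M1)/6=-53/12
seg 1: a=-5, c=M1/2=17/12, d=(M2−M1)/(6·3)=-17/108, b=Δ1−h1·(2M1+M2)/6=-1/6
t_q=9/4 → seg 0, τ=9/4; S=4+-53/12·τ+0·τ²+17/108·τ³=-1061/256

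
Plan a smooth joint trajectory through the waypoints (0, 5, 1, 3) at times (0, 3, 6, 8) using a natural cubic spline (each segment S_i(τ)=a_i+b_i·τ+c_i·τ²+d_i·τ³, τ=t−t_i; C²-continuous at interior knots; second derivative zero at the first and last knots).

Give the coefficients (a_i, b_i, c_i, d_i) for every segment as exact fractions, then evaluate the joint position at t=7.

  seg 0: a=0 b=8/3 c=0 d=-1/9
  seg 1: a=5 b=-1/3 c=-1 d=2/9
  seg 2: a=1 b=-1/3 c=1 d=-1/6
S(7) = 3/2

Δ: Δ0=5/3, Δ1=-4/3, Δ2=1
row 1: diag=12, rhs=-18; c'=1/4, d'=-3/2
row 2: denom=10−3·1/4=37/4; d'=(14−3·-3/2)/(37/4)=2
back: M2=2
back: M1=-3/2−1/4·2=-2
M: M0=0, M1=-2, M2=2, M3=0
seg 0: a=0, c=M0/2=0, d=(M1−M0)/(6·3)=-1/9, b=Δ0−h0·(2M0+M1)/6=8/3
seg 1: a=5, c=M1/2=-1, d=(M2−M1)/(6·3)=2/9, b=Δ1−h1·(2M1+M2)/6=-1/3
seg 2: a=1, c=M2/2=1, d=(M3−M2)/(6·2)=-1/6, b=Δ2−h2·(2M2+M3)/6=-1/3
t_q=7 → seg 2, τ=1; S=1+-1/3·τ+1·τ²+-1/6·τ³=3/2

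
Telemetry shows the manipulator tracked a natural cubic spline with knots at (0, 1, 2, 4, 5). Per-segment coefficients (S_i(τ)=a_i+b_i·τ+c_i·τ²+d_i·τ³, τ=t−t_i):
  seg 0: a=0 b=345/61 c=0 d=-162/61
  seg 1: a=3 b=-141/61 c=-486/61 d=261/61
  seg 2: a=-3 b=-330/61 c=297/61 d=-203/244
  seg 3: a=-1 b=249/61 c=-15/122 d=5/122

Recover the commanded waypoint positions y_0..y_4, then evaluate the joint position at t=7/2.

y_0=0 y_1=3 y_2=-3 y_3=-1 y_4=3
S(7/2) = -5793/1952

y_0 = S_0(0) = a_0 = 0
y_1 = S_1(0) = a_1 = 3
y_2 = S_2(0) = a_2 = -3
y_3 = S_3(0) = a_3 = -1
y_4 = S_3(1) = 3
t_q=7/2 is in segment 2 (τ=3/2); S_2(τ)=-5793/1952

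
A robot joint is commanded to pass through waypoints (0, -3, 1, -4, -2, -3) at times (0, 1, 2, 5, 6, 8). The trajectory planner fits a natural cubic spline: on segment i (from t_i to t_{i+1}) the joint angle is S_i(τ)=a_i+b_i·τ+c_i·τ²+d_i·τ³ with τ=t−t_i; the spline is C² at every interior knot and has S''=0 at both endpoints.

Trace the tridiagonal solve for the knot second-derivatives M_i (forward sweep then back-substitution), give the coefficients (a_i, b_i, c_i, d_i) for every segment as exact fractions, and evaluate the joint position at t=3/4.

  seg 0: a=0 b=-37901/7446 c=0 d=15563/7446
  seg 1: a=-3 b=4394/3723 c=15563/2482 d=-25693/7446
  seg 2: a=1 b=25087/7446 c=-5065/1241 d=17891/22338
  seg 3: a=-4 b=1883/3723 c=7761/2482 d=-12157/7446
  seg 4: a=-2 b=13861/7446 c=-2198/1241 d=1099/3723
S(3/4) = -466349/158848

Δ: Δ0=-3, Δ1=4, Δ2=-5/3, Δ3=2, Δ4=-1/2
row 1: diag=4, rhs=42; c'=1/4, d'=21/2
row 2: denom=8−1·1/4=31/4; d'=(-34−1·21/2)/(31/4)=-178/31
row 3: denom=8−3·12/31=212/31; d'=(22−3·-178/31)/(212/31)=304/53
row 4: denom=6−1·31/212=1241/212; d'=(-15−1·304/53)/(1241/212)=-4396/1241
back: M4=-4396/1241
back: M3=304/53−31/212·-4396/1241=7761/1241
back: M2=-178/31−12/31·7761/1241=-10130/1241
back: M1=21/2−1/4·-10130/1241=15563/1241
M: M0=0, M1=15563/1241, M2=-10130/1241, M3=7761/1241, M4=-4396/1241, M5=0
seg 0: a=0, c=M0/2=0, d=(M1−M0)/(6·1)=15563/7446, b=Δ0−h0·(2M0+M1)/6=-37901/7446
seg 1: a=-3, c=M1/2=15563/2482, d=(M2−M1)/(6·1)=-25693/7446, b=Δ1−h1·(2M1+M2)/6=4394/3723
seg 2: a=1, c=M2/2=-5065/1241, d=(M3−M2)/(6·3)=17891/22338, b=Δ2−h2·(2M2+M3)/6=25087/7446
seg 3: a=-4, c=M3/2=7761/2482, d=(M4−M3)/(6·1)=-12157/7446, b=Δ3−h3·(2M3+M4)/6=1883/3723
seg 4: a=-2, c=M4/2=-2198/1241, d=(M5−M4)/(6·2)=1099/3723, b=Δ4−h4·(2M4+M5)/6=13861/7446
t_q=3/4 → seg 0, τ=3/4; S=0+-37901/7446·τ+0·τ²+15563/7446·τ³=-466349/158848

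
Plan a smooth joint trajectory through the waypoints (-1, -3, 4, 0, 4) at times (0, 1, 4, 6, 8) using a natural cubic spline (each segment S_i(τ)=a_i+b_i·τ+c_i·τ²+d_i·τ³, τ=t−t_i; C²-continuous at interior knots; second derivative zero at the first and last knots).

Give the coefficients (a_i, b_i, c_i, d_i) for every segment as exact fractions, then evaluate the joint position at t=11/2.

Δ: Δ0=-2, Δ1=7/3, Δ2=-2, Δ3=2
row 1: diag=8, rhs=26; c'=3/8, d'=13/4
row 2: denom=10−3·3/8=71/8; d'=(-26−3·13/4)/(71/8)=-286/71
row 3: denom=8−2·16/71=536/71; d'=(24−2·-286/71)/(536/71)=569/134
back: M3=569/134
back: M2=-286/71−16/71·569/134=-334/67
back: M1=13/4−3/8·-334/67=343/67
M: M0=0, M1=343/67, M2=-334/67, M3=569/134, M4=0
seg 0: a=-1, c=M0/2=0, d=(M1−M0)/(6·1)=343/402, b=Δ0−h0·(2M0+M1)/6=-1147/402
seg 1: a=-3, c=M1/2=343/134, d=(M2−M1)/(6·3)=-677/1206, b=Δ1−h1·(2M1+M2)/6=-59/201
seg 2: a=4, c=M2/2=-167/67, d=(M3−M2)/(6·2)=1237/1608, b=Δ2−h2·(2M2+M3)/6=-37/402
seg 3: a=0, c=M3/2=569/268, d=(M4−M3)/(6·2)=-569/1608, b=Δ3−h3·(2M3+M4)/6=-167/201
t_q=11/2 → seg 2, τ=3/2; S=4+-37/402·τ+-167/67·τ²+1237/1608·τ³=3645/4288

  seg 0: a=-1 b=-1147/402 c=0 d=343/402
  seg 1: a=-3 b=-59/201 c=343/134 d=-677/1206
  seg 2: a=4 b=-37/402 c=-167/67 d=1237/1608
  seg 3: a=0 b=-167/201 c=569/268 d=-569/1608
S(11/2) = 3645/4288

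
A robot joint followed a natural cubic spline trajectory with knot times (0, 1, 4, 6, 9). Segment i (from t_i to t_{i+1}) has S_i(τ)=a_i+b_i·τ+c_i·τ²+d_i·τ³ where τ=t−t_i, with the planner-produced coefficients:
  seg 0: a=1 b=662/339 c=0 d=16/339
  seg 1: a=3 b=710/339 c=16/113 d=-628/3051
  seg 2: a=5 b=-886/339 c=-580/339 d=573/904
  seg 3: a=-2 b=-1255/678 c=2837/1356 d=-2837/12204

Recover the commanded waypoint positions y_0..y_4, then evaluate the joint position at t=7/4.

y_0=1 y_1=3 y_2=5 y_3=-2 y_4=5
S(7/4) = 8251/1808

y_0 = S_0(0) = a_0 = 1
y_1 = S_1(0) = a_1 = 3
y_2 = S_2(0) = a_2 = 5
y_3 = S_3(0) = a_3 = -2
y_4 = S_3(3) = 5
t_q=7/4 is in segment 1 (τ=3/4); S_1(τ)=8251/1808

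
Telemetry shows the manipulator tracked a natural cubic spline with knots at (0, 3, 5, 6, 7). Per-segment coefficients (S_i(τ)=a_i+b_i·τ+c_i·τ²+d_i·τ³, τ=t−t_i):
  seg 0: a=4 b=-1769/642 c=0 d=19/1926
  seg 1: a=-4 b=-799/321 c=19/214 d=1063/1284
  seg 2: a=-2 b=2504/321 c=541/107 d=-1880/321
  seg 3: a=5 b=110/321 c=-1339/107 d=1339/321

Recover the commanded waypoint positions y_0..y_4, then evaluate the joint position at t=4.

y_0=4 y_1=-4 y_2=-2 y_3=5 y_4=-3
S(4) = -2385/428

y_0 = S_0(0) = a_0 = 4
y_1 = S_1(0) = a_1 = -4
y_2 = S_2(0) = a_2 = -2
y_3 = S_3(0) = a_3 = 5
y_4 = S_3(1) = -3
t_q=4 is in segment 1 (τ=1); S_1(τ)=-2385/428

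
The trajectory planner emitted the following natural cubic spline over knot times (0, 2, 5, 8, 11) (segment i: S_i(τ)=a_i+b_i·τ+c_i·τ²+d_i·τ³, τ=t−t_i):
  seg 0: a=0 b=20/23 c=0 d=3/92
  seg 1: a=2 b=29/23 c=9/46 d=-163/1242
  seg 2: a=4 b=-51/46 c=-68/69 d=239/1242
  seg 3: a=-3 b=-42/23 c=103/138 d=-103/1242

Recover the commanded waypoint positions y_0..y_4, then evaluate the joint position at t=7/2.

y_0=0 y_1=2 y_2=4 y_3=-3 y_4=-4
S(7/2) = 1431/368

y_0 = S_0(0) = a_0 = 0
y_1 = S_1(0) = a_1 = 2
y_2 = S_2(0) = a_2 = 4
y_3 = S_3(0) = a_3 = -3
y_4 = S_3(3) = -4
t_q=7/2 is in segment 1 (τ=3/2); S_1(τ)=1431/368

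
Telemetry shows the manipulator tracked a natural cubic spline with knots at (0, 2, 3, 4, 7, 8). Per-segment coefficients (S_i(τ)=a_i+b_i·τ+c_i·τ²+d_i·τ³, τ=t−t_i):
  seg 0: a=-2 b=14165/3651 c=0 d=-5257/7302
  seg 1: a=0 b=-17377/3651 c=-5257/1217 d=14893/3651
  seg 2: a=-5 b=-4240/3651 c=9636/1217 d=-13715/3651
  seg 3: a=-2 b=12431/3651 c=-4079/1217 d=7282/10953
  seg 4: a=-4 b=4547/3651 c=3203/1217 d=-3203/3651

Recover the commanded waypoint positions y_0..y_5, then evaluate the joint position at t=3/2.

y_0=-2 y_1=0 y_2=-5 y_3=-2 y_4=-4 y_5=-1
S(3/2) = 27063/19472

y_0 = S_0(0) = a_0 = -2
y_1 = S_1(0) = a_1 = 0
y_2 = S_2(0) = a_2 = -5
y_3 = S_3(0) = a_3 = -2
y_4 = S_4(0) = a_4 = -4
y_5 = S_4(1) = -1
t_q=3/2 is in segment 0 (τ=3/2); S_0(τ)=27063/19472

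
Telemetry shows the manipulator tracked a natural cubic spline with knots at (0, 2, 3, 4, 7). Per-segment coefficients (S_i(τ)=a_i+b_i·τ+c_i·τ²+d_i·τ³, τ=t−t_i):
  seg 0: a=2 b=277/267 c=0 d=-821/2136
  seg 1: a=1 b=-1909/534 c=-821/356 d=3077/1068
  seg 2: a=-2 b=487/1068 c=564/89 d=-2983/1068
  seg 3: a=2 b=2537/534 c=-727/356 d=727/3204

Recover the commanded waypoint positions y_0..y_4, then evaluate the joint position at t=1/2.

y_0 = S_0(0) = a_0 = 2
y_1 = S_1(0) = a_1 = 1
y_2 = S_2(0) = a_2 = -2
y_3 = S_3(0) = a_3 = 2
y_4 = S_3(3) = 4
t_q=1/2 is in segment 0 (τ=1/2); S_0(τ)=14073/5696

y_0=2 y_1=1 y_2=-2 y_3=2 y_4=4
S(1/2) = 14073/5696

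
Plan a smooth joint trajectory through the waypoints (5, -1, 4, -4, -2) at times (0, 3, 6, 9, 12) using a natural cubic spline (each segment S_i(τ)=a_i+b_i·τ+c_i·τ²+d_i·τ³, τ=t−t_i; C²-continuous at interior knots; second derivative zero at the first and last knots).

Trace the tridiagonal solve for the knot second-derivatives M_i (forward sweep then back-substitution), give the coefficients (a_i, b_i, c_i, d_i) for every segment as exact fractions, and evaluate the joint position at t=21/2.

Δ: Δ0=-2, Δ1=5/3, Δ2=-8/3, Δ3=2/3
row 1: diag=12, rhs=22; c'=1/4, d'=11/6
row 2: denom=12−3·1/4=45/4; d'=(-26−3·11/6)/(45/4)=-14/5
row 3: denom=12−3·4/15=56/5; d'=(20−3·-14/5)/(56/5)=71/28
back: M3=71/28
back: M2=-14/5−4/15·71/28=-73/21
back: M1=11/6−1/4·-73/21=227/84
M: M0=0, M1=227/84, M2=-73/21, M3=71/28, M4=0
seg 0: a=5, c=M0/2=0, d=(M1−M0)/(6·3)=227/1512, b=Δ0−h0·(2M0+M1)/6=-563/168
seg 1: a=-1, c=M1/2=227/168, d=(M2−M1)/(6·3)=-173/504, b=Δ1−h1·(2M1+M2)/6=59/84
seg 2: a=4, c=M2/2=-73/42, d=(M3−M2)/(6·3)=505/1512, b=Δ2−h2·(2M2+M3)/6=-11/24
seg 3: a=-4, c=M3/2=71/56, d=(M4−M3)/(6·3)=-71/504, b=Δ3−h3·(2M3+M4)/6=-157/84
t_q=21/2 → seg 3, τ=3/2; S=-4+-157/84·τ+71/56·τ²+-71/504·τ³=-1983/448

  seg 0: a=5 b=-563/168 c=0 d=227/1512
  seg 1: a=-1 b=59/84 c=227/168 d=-173/504
  seg 2: a=4 b=-11/24 c=-73/42 d=505/1512
  seg 3: a=-4 b=-157/84 c=71/56 d=-71/504
S(21/2) = -1983/448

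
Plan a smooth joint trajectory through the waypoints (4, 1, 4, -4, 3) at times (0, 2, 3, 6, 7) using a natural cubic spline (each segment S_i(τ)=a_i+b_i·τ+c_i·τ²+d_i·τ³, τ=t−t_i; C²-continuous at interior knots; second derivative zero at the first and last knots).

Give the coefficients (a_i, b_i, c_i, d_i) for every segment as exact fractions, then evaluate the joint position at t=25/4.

Δ: Δ0=-3/2, Δ1=3, Δ2=-8/3, Δ3=7
row 1: diag=6, rhs=27; c'=1/6, d'=9/2
row 2: denom=8−1·1/6=47/6; d'=(-34−1·9/2)/(47/6)=-231/47
row 3: denom=8−3·18/47=322/47; d'=(58−3·-231/47)/(322/47)=3419/322
back: M3=3419/322
back: M2=-231/47−18/47·3419/322=-1446/161
back: M1=9/2−1/6·-1446/161=1931/322
M: M0=0, M1=1931/322, M2=-1446/161, M3=3419/322, M4=0
seg 0: a=4, c=M0/2=0, d=(M1−M0)/(6·2)=1931/3864, b=Δ0−h0·(2M0+M1)/6=-1690/483
seg 1: a=1, c=M1/2=1931/644, d=(M2−M1)/(6·1)=-689/276, b=Δ1−h1·(2M1+M2)/6=2413/966
seg 2: a=4, c=M2/2=-723/161, d=(M3−M2)/(6·3)=6311/5796, b=Δ2−h2·(2M2+M3)/6=1943/1932
seg 3: a=-4, c=M3/2=3419/644, d=(M4−M3)/(6·1)=-3419/1932, b=Δ3−h3·(2M3+M4)/6=3343/966
t_q=25/4 → seg 3, τ=1/4; S=-4+3343/966·τ+3419/644·τ²+-3419/1932·τ³=-16667/5888

  seg 0: a=4 b=-1690/483 c=0 d=1931/3864
  seg 1: a=1 b=2413/966 c=1931/644 d=-689/276
  seg 2: a=4 b=1943/1932 c=-723/161 d=6311/5796
  seg 3: a=-4 b=3343/966 c=3419/644 d=-3419/1932
S(25/4) = -16667/5888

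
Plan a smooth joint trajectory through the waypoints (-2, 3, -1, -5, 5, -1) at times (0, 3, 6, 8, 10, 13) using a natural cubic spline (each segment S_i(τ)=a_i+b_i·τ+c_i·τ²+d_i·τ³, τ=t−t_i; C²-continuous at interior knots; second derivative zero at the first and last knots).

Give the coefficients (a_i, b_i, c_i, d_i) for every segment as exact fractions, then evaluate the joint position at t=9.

  seg 0: a=-2 b=1481/663 c=0 d=-376/5967
  seg 1: a=3 b=353/663 c=-376/663 d=-109/5967
  seg 2: a=-1 b=-2230/663 c=-485/663 d=937/1326
  seg 3: a=-5 b=484/221 c=2326/663 d=-2789/2652
  seg 4: a=5 b=2389/663 c=-3715/1326 d=3715/11934
S(9) = -937/2652

Δ: Δ0=5/3, Δ1=-4/3, Δ2=-2, Δ3=5, Δ4=-2
row 1: diag=12, rhs=-18; c'=1/4, d'=-3/2
row 2: denom=10−3·1/4=37/4; d'=(-4−3·-3/2)/(37/4)=2/37
row 3: denom=8−2·8/37=280/37; d'=(42−2·2/37)/(280/37)=155/28
row 4: denom=10−2·37/140=663/70; d'=(-42−2·155/28)/(663/70)=-3715/663
back: M4=-3715/663
back: M3=155/28−37/140·-3715/663=4652/663
back: M2=2/37−8/37·4652/663=-970/663
back: M1=-3/2−1/4·-970/663=-752/663
M: M0=0, M1=-752/663, M2=-970/663, M3=4652/663, M4=-3715/663, M5=0
seg 0: a=-2, c=M0/2=0, d=(M1−M0)/(6·3)=-376/5967, b=Δ0−h0·(2M0+M1)/6=1481/663
seg 1: a=3, c=M1/2=-376/663, d=(M2−M1)/(6·3)=-109/5967, b=Δ1−h1·(2M1+M2)/6=353/663
seg 2: a=-1, c=M2/2=-485/663, d=(M3−M2)/(6·2)=937/1326, b=Δ2−h2·(2M2+M3)/6=-2230/663
seg 3: a=-5, c=M3/2=2326/663, d=(M4−M3)/(6·2)=-2789/2652, b=Δ3−h3·(2M3+M4)/6=484/221
seg 4: a=5, c=M4/2=-3715/1326, d=(M5−M4)/(6·3)=3715/11934, b=Δ4−h4·(2M4+M5)/6=2389/663
t_q=9 → seg 3, τ=1; S=-5+484/221·τ+2326/663·τ²+-2789/2652·τ³=-937/2652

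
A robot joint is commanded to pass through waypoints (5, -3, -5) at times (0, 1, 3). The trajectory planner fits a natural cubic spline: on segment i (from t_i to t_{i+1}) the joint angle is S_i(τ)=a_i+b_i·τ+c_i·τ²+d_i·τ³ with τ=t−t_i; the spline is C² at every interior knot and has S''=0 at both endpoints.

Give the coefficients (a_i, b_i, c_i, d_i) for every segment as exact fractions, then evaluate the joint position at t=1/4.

  seg 0: a=5 b=-55/6 c=0 d=7/6
  seg 1: a=-3 b=-17/3 c=7/2 d=-7/12
S(1/4) = 349/128

Δ: Δ0=-8, Δ1=-1
row 1: diag=6, rhs=42; c'=1/3, d'=7
back: M1=7
M: M0=0, M1=7, M2=0
seg 0: a=5, c=M0/2=0, d=(M1−M0)/(6·1)=7/6, b=Δ0−h0·(2M0+M1)/6=-55/6
seg 1: a=-3, c=M1/2=7/2, d=(M2−M1)/(6·2)=-7/12, b=Δ1−h1·(2M1+M2)/6=-17/3
t_q=1/4 → seg 0, τ=1/4; S=5+-55/6·τ+0·τ²+7/6·τ³=349/128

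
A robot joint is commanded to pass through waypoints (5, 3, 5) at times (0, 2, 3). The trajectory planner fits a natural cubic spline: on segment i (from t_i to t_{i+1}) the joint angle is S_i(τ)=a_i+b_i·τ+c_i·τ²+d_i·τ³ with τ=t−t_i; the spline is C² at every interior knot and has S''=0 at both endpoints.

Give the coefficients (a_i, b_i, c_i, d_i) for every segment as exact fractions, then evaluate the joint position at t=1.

  seg 0: a=5 b=-2 c=0 d=1/4
  seg 1: a=3 b=1 c=3/2 d=-1/2
S(1) = 13/4

Δ: Δ0=-1, Δ1=2
row 1: diag=6, rhs=18; c'=1/6, d'=3
back: M1=3
M: M0=0, M1=3, M2=0
seg 0: a=5, c=M0/2=0, d=(M1−M0)/(6·2)=1/4, b=Δ0−h0·(2M0+M1)/6=-2
seg 1: a=3, c=M1/2=3/2, d=(M2−M1)/(6·1)=-1/2, b=Δ1−h1·(2M1+M2)/6=1
t_q=1 → seg 0, τ=1; S=5+-2·τ+0·τ²+1/4·τ³=13/4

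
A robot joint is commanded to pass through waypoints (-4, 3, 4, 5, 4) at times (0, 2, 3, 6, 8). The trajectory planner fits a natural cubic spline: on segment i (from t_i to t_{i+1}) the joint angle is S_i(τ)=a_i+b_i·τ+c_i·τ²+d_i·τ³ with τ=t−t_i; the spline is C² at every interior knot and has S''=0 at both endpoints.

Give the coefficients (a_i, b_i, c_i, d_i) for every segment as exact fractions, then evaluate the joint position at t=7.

  seg 0: a=-4 b=13/3 c=0 d=-5/24
  seg 1: a=3 b=11/6 c=-5/4 d=5/12
  seg 2: a=4 b=7/12 c=0 d=-1/36
  seg 3: a=5 b=-1/6 c=-1/4 d=1/24
S(7) = 37/8

Δ: Δ0=7/2, Δ1=1, Δ2=1/3, Δ3=-1/2
row 1: diag=6, rhs=-15; c'=1/6, d'=-5/2
row 2: denom=8−1·1/6=47/6; d'=(-4−1·-5/2)/(47/6)=-9/47
row 3: denom=10−3·18/47=416/47; d'=(-5−3·-9/47)/(416/47)=-1/2
back: M3=-1/2
back: M2=-9/47−18/47·-1/2=0
back: M1=-5/2−1/6·0=-5/2
M: M0=0, M1=-5/2, M2=0, M3=-1/2, M4=0
seg 0: a=-4, c=M0/2=0, d=(M1−M0)/(6·2)=-5/24, b=Δ0−h0·(2M0+M1)/6=13/3
seg 1: a=3, c=M1/2=-5/4, d=(M2−M1)/(6·1)=5/12, b=Δ1−h1·(2M1+M2)/6=11/6
seg 2: a=4, c=M2/2=0, d=(M3−M2)/(6·3)=-1/36, b=Δ2−h2·(2M2+M3)/6=7/12
seg 3: a=5, c=M3/2=-1/4, d=(M4−M3)/(6·2)=1/24, b=Δ3−h3·(2M3+M4)/6=-1/6
t_q=7 → seg 3, τ=1; S=5+-1/6·τ+-1/4·τ²+1/24·τ³=37/8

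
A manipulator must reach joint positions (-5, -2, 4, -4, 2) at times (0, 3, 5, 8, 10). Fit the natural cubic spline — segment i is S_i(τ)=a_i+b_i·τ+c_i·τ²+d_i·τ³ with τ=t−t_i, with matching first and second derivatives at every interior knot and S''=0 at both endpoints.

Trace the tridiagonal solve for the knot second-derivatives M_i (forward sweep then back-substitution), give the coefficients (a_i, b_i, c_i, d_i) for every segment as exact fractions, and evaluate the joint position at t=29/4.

Δ: Δ0=1, Δ1=3, Δ2=-8/3, Δ3=3
row 1: diag=10, rhs=12; c'=1/5, d'=6/5
row 2: denom=10−2·1/5=48/5; d'=(-34−2·6/5)/(48/5)=-91/24
row 3: denom=10−3·5/16=145/16; d'=(34−3·-91/24)/(145/16)=726/145
back: M3=726/145
back: M2=-91/24−5/16·726/145=-466/87
back: M1=6/5−1/5·-466/87=988/435
M: M0=0, M1=988/435, M2=-466/87, M3=726/145, M4=0
seg 0: a=-5, c=M0/2=0, d=(M1−M0)/(6·3)=494/3915, b=Δ0−h0·(2M0+M1)/6=-59/435
seg 1: a=-2, c=M1/2=494/435, d=(M2−M1)/(6·2)=-553/870, b=Δ1−h1·(2M1+M2)/6=1423/435
seg 2: a=4, c=M2/2=-233/87, d=(M3−M2)/(6·3)=2254/3915, b=Δ2−h2·(2M2+M3)/6=27/145
seg 3: a=-4, c=M3/2=363/145, d=(M4−M3)/(6·2)=-121/290, b=Δ3−h3·(2M3+M4)/6=-49/145
t_q=29/4 → seg 2, τ=9/4; S=4+27/145·τ+-233/87·τ²+2254/3915·τ³=-413/160

  seg 0: a=-5 b=-59/435 c=0 d=494/3915
  seg 1: a=-2 b=1423/435 c=494/435 d=-553/870
  seg 2: a=4 b=27/145 c=-233/87 d=2254/3915
  seg 3: a=-4 b=-49/145 c=363/145 d=-121/290
S(29/4) = -413/160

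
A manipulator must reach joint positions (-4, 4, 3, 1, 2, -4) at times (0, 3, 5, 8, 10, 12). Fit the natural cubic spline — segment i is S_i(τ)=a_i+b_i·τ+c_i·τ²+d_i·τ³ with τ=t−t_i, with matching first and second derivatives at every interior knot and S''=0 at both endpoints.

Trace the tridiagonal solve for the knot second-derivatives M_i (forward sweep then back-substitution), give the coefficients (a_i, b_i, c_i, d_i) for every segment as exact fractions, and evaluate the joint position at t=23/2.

Δ: Δ0=8/3, Δ1=-1/2, Δ2=-2/3, Δ3=1/2, Δ4=-3
row 1: diag=10, rhs=-19; c'=1/5, d'=-19/10
row 2: denom=10−2·1/5=48/5; d'=(-1−2·-19/10)/(48/5)=7/24
row 3: denom=10−3·5/16=145/16; d'=(7−3·7/24)/(145/16)=98/145
row 4: denom=8−2·32/145=1096/145; d'=(-21−2·98/145)/(1096/145)=-3241/1096
back: M4=-3241/1096
back: M3=98/145−32/145·-3241/1096=182/137
back: M2=7/24−5/16·182/137=-203/1644
back: M1=-19/10−1/5·-203/1644=-3083/1644
M: M0=0, M1=-3083/1644, M2=-203/1644, M3=182/137, M4=-3241/1096, M5=0
seg 0: a=-4, c=M0/2=0, d=(M1−M0)/(6·3)=-3083/29592, b=Δ0−h0·(2M0+M1)/6=11851/3288
seg 1: a=4, c=M1/2=-3083/3288, d=(M2−M1)/(6·2)=20/137, b=Δ1−h1·(2M1+M2)/6=1301/1644
seg 2: a=3, c=M2/2=-203/3288, d=(M3−M2)/(6·3)=2387/29592, b=Δ2−h2·(2M2+M3)/6=-1985/1644
seg 3: a=1, c=M3/2=91/137, d=(M4−M3)/(6·2)=-4697/13152, b=Δ3−h3·(2M3+M4)/6=1973/3288
seg 4: a=2, c=M4/2=-3241/2192, d=(M5−M4)/(6·2)=3241/13152, b=Δ4−h4·(2M4+M5)/6=-1691/1644
t_q=23/2 → seg 4, τ=3/2; S=2+-1691/1644·τ+-3241/2192·τ²+3241/13152·τ³=-71475/35072

  seg 0: a=-4 b=11851/3288 c=0 d=-3083/29592
  seg 1: a=4 b=1301/1644 c=-3083/3288 d=20/137
  seg 2: a=3 b=-1985/1644 c=-203/3288 d=2387/29592
  seg 3: a=1 b=1973/3288 c=91/137 d=-4697/13152
  seg 4: a=2 b=-1691/1644 c=-3241/2192 d=3241/13152
S(23/2) = -71475/35072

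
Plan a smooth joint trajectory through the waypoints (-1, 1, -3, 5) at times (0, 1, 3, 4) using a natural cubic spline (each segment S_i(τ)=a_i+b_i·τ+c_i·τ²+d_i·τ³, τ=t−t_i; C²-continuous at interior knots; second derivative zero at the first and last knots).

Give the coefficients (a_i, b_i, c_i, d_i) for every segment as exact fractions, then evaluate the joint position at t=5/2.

Δ: Δ0=2, Δ1=-2, Δ2=8
row 1: diag=6, rhs=-24; c'=1/3, d'=-4
row 2: denom=6−2·1/3=16/3; d'=(60−2·-4)/(16/3)=51/4
back: M2=51/4
back: M1=-4−1/3·51/4=-33/4
M: M0=0, M1=-33/4, M2=51/4, M3=0
seg 0: a=-1, c=M0/2=0, d=(M1−M0)/(6·1)=-11/8, b=Δ0−h0·(2M0+M1)/6=27/8
seg 1: a=1, c=M1/2=-33/8, d=(M2−M1)/(6·2)=7/4, b=Δ1−h1·(2M1+M2)/6=-3/4
seg 2: a=-3, c=M2/2=51/8, d=(M3−M2)/(6·1)=-17/8, b=Δ2−h2·(2M2+M3)/6=15/4
t_q=5/2 → seg 1, τ=3/2; S=1+-3/4·τ+-33/8·τ²+7/4·τ³=-7/2

  seg 0: a=-1 b=27/8 c=0 d=-11/8
  seg 1: a=1 b=-3/4 c=-33/8 d=7/4
  seg 2: a=-3 b=15/4 c=51/8 d=-17/8
S(5/2) = -7/2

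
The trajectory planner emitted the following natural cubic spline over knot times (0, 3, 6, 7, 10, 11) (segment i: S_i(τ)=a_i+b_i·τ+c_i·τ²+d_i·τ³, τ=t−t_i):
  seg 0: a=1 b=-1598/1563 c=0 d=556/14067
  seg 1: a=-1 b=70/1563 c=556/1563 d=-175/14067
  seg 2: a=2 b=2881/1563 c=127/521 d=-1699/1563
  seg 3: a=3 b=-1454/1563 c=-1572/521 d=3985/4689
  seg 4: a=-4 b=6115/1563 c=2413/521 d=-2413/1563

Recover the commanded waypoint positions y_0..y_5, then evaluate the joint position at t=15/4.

y_0=1 y_1=-1 y_2=2 y_3=3 y_4=-4 y_5=3
S(15/4) = -25727/33344

y_0 = S_0(0) = a_0 = 1
y_1 = S_1(0) = a_1 = -1
y_2 = S_2(0) = a_2 = 2
y_3 = S_3(0) = a_3 = 3
y_4 = S_4(0) = a_4 = -4
y_5 = S_4(1) = 3
t_q=15/4 is in segment 1 (τ=3/4); S_1(τ)=-25727/33344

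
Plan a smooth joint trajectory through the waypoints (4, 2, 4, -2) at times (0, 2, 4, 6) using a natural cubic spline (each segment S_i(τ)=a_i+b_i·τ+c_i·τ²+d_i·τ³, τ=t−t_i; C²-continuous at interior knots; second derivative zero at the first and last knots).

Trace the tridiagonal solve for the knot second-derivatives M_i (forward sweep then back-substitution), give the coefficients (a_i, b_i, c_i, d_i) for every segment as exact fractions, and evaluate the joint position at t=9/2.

Δ: Δ0=-1, Δ1=1, Δ2=-3
row 1: diag=8, rhs=12; c'=1/4, d'=3/2
row 2: denom=8−2·1/4=15/2; d'=(-24−2·3/2)/(15/2)=-18/5
back: M2=-18/5
back: M1=3/2−1/4·-18/5=12/5
M: M0=0, M1=12/5, M2=-18/5, M3=0
seg 0: a=4, c=M0/2=0, d=(M1−M0)/(6·2)=1/5, b=Δ0−h0·(2M0+M1)/6=-9/5
seg 1: a=2, c=M1/2=6/5, d=(M2−M1)/(6·2)=-1/2, b=Δ1−h1·(2M1+M2)/6=3/5
seg 2: a=4, c=M2/2=-9/5, d=(M3−M2)/(6·2)=3/10, b=Δ2−h2·(2M2+M3)/6=-3/5
t_q=9/2 → seg 2, τ=1/2; S=4+-3/5·τ+-9/5·τ²+3/10·τ³=263/80

  seg 0: a=4 b=-9/5 c=0 d=1/5
  seg 1: a=2 b=3/5 c=6/5 d=-1/2
  seg 2: a=4 b=-3/5 c=-9/5 d=3/10
S(9/2) = 263/80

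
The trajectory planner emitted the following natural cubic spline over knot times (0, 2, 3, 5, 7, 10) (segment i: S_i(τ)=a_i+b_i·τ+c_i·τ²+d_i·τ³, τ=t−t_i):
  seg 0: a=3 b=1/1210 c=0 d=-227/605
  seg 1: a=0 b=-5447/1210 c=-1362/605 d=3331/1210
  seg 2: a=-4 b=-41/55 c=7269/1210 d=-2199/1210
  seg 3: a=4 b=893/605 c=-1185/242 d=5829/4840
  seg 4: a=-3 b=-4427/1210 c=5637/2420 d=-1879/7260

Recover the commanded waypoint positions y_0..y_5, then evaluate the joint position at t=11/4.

y_0 = S_0(0) = a_0 = 3
y_1 = S_1(0) = a_1 = 0
y_2 = S_2(0) = a_2 = -4
y_3 = S_3(0) = a_3 = 4
y_4 = S_4(0) = a_4 = -3
y_5 = S_4(3) = 0
t_q=11/4 is in segment 1 (τ=3/4); S_1(τ)=-269583/77440

y_0=3 y_1=0 y_2=-4 y_3=4 y_4=-3 y_5=0
S(11/4) = -269583/77440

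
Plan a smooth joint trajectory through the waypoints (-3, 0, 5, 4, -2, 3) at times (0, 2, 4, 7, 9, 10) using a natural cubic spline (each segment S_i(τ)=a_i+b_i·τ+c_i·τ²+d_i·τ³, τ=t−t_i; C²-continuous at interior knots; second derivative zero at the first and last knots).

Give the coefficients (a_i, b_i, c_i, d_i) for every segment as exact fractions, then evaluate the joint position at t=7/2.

Δ: Δ0=3/2, Δ1=5/2, Δ2=-1/3, Δ3=-3, Δ4=5
row 1: diag=8, rhs=6; c'=1/4, d'=3/4
row 2: denom=10−2·1/4=19/2; d'=(-17−2·3/4)/(19/2)=-37/19
row 3: denom=10−3·6/19=172/19; d'=(-16−3·-37/19)/(172/19)=-193/172
row 4: denom=6−2·19/86=239/43; d'=(48−2·-193/172)/(239/43)=4321/478
back: M4=4321/478
back: M3=-193/172−19/86·4321/478=-1491/478
back: M2=-37/19−6/19·-1491/478=-230/239
back: M1=3/4−1/4·-230/239=947/956
M: M0=0, M1=947/956, M2=-230/239, M3=-1491/478, M4=4321/478, M5=0
seg 0: a=-3, c=M0/2=0, d=(M1−M0)/(6·2)=947/11472, b=Δ0−h0·(2M0+M1)/6=3355/2868
seg 1: a=0, c=M1/2=947/1912, d=(M2−M1)/(6·2)=-1867/11472, b=Δ1−h1·(2M1+M2)/6=1549/717
seg 2: a=5, c=M2/2=-115/239, d=(M3−M2)/(6·3)=-1031/8604, b=Δ2−h2·(2M2+M3)/6=6277/2868
seg 3: a=4, c=M3/2=-1491/956, d=(M4−M3)/(6·2)=1453/1434, b=Δ3−h3·(2M3+M4)/6=-5641/1434
seg 4: a=-2, c=M4/2=4321/956, d=(M5−M4)/(6·1)=-4321/2868, b=Δ4−h4·(2M4+M5)/6=2849/1434
t_q=7/2 → seg 1, τ=3/2; S=0+1549/717·τ+947/1912·τ²+-1867/11472·τ³=116425/30592

  seg 0: a=-3 b=3355/2868 c=0 d=947/11472
  seg 1: a=0 b=1549/717 c=947/1912 d=-1867/11472
  seg 2: a=5 b=6277/2868 c=-115/239 d=-1031/8604
  seg 3: a=4 b=-5641/1434 c=-1491/956 d=1453/1434
  seg 4: a=-2 b=2849/1434 c=4321/956 d=-4321/2868
S(7/2) = 116425/30592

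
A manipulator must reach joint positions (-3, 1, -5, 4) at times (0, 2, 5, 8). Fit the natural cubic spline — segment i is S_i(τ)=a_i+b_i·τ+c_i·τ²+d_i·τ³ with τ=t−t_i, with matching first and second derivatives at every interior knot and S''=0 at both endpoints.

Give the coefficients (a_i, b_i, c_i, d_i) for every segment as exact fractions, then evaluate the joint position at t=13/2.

  seg 0: a=-3 b=116/37 c=0 d=-21/74
  seg 1: a=1 b=-10/37 c=-63/37 d=125/333
  seg 2: a=-5 b=-13/37 c=62/37 d=-62/333
S(13/2) = -353/148

Δ: Δ0=2, Δ1=-2, Δ2=3
row 1: diag=10, rhs=-24; c'=3/10, d'=-12/5
row 2: denom=12−3·3/10=111/10; d'=(30−3·-12/5)/(111/10)=124/37
back: M2=124/37
back: M1=-12/5−3/10·124/37=-126/37
M: M0=0, M1=-126/37, M2=124/37, M3=0
seg 0: a=-3, c=M0/2=0, d=(M1−M0)/(6·2)=-21/74, b=Δ0−h0·(2M0+M1)/6=116/37
seg 1: a=1, c=M1/2=-63/37, d=(M2−M1)/(6·3)=125/333, b=Δ1−h1·(2M1+M2)/6=-10/37
seg 2: a=-5, c=M2/2=62/37, d=(M3−M2)/(6·3)=-62/333, b=Δ2−h2·(2M2+M3)/6=-13/37
t_q=13/2 → seg 2, τ=3/2; S=-5+-13/37·τ+62/37·τ²+-62/333·τ³=-353/148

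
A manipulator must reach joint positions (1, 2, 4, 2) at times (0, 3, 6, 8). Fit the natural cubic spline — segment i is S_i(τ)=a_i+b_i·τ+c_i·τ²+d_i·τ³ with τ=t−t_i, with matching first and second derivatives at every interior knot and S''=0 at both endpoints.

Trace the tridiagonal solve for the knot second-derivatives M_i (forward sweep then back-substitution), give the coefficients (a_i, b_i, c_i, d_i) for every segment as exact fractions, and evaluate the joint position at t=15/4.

Δ: Δ0=1/3, Δ1=2/3, Δ2=-1
row 1: diag=12, rhs=2; c'=1/4, d'=1/6
row 2: denom=10−3·1/4=37/4; d'=(-10−3·1/6)/(37/4)=-42/37
back: M2=-42/37
back: M1=1/6−1/4·-42/37=50/111
M: M0=0, M1=50/111, M2=-42/37, M3=0
seg 0: a=1, c=M0/2=0, d=(M1−M0)/(6·3)=25/999, b=Δ0−h0·(2M0+M1)/6=4/37
seg 1: a=2, c=M1/2=25/111, d=(M2−M1)/(6·3)=-88/999, b=Δ1−h1·(2M1+M2)/6=29/37
seg 2: a=4, c=M2/2=-21/37, d=(M3−M2)/(6·2)=7/74, b=Δ2−h2·(2M2+M3)/6=-9/37
t_q=15/4 → seg 1, τ=3/4; S=2+29/37·τ+25/111·τ²+-88/999·τ³=1585/592

  seg 0: a=1 b=4/37 c=0 d=25/999
  seg 1: a=2 b=29/37 c=25/111 d=-88/999
  seg 2: a=4 b=-9/37 c=-21/37 d=7/74
S(15/4) = 1585/592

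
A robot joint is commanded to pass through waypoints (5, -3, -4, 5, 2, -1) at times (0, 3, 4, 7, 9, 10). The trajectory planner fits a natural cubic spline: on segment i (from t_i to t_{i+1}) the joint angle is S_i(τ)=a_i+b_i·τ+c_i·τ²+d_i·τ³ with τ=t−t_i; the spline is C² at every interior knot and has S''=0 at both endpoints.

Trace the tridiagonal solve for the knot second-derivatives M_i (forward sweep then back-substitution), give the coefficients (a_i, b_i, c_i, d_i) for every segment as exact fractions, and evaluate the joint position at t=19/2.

Δ: Δ0=-8/3, Δ1=-1, Δ2=3, Δ3=-3/2, Δ4=-3
row 1: diag=8, rhs=10; c'=1/8, d'=5/4
row 2: denom=8−1·1/8=63/8; d'=(24−1·5/4)/(63/8)=26/9
row 3: denom=10−3·8/21=62/7; d'=(-27−3·26/9)/(62/7)=-749/186
row 4: denom=6−2·7/31=172/31; d'=(-9−2·-749/186)/(172/31)=-22/129
back: M4=-22/129
back: M3=-749/186−7/31·-22/129=-343/86
back: M2=26/9−8/21·-343/86=1706/387
back: M1=5/4−1/8·1706/387=541/774
M: M0=0, M1=541/774, M2=1706/387, M3=-343/86, M4=-22/129, M5=0
seg 0: a=5, c=M0/2=0, d=(M1−M0)/(6·3)=541/13932, b=Δ0−h0·(2M0+M1)/6=-4669/1548
seg 1: a=-3, c=M1/2=541/1548, d=(M2−M1)/(6·1)=319/516, b=Δ1−h1·(2M1+M2)/6=-1523/774
seg 2: a=-4, c=M2/2=853/387, d=(M3−M2)/(6·3)=-6499/13932, b=Δ2−h2·(2M2+M3)/6=907/1548
seg 3: a=5, c=M3/2=-343/172, d=(M4−M3)/(6·2)=985/3096, b=Δ3−h3·(2M3+M4)/6=941/774
seg 4: a=2, c=M4/2=-11/129, d=(M5−M4)/(6·1)=11/387, b=Δ4−h4·(2M4+M5)/6=-1139/387
t_q=19/2 → seg 4, τ=1/2; S=2+-1139/387·τ+-11/129·τ²+11/387·τ³=527/1032

  seg 0: a=5 b=-4669/1548 c=0 d=541/13932
  seg 1: a=-3 b=-1523/774 c=541/1548 d=319/516
  seg 2: a=-4 b=907/1548 c=853/387 d=-6499/13932
  seg 3: a=5 b=941/774 c=-343/172 d=985/3096
  seg 4: a=2 b=-1139/387 c=-11/129 d=11/387
S(19/2) = 527/1032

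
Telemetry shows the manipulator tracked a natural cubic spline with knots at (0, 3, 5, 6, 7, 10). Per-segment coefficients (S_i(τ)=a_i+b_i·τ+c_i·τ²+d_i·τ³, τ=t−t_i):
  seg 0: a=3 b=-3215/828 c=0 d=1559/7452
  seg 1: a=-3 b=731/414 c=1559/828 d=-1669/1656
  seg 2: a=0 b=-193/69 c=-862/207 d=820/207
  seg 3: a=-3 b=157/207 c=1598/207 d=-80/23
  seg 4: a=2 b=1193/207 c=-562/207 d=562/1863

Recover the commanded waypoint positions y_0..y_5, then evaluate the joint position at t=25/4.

y_0=3 y_1=-3 y_2=0 y_3=-3 y_4=2 y_5=3
S(25/4) = -1315/552

y_0 = S_0(0) = a_0 = 3
y_1 = S_1(0) = a_1 = -3
y_2 = S_2(0) = a_2 = 0
y_3 = S_3(0) = a_3 = -3
y_4 = S_4(0) = a_4 = 2
y_5 = S_4(3) = 3
t_q=25/4 is in segment 3 (τ=1/4); S_3(τ)=-1315/552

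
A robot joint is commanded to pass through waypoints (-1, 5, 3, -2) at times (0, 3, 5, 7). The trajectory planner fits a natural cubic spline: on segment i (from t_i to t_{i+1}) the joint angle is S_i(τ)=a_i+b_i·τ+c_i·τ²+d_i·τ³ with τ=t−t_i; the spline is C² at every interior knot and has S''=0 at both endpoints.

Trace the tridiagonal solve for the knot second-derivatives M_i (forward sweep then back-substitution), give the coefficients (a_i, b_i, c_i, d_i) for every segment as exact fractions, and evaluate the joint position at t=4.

  seg 0: a=-1 b=215/76 c=0 d=-7/76
  seg 1: a=5 b=13/38 c=-63/76 d=3/38
  seg 2: a=3 b=-77/38 c=-27/76 d=9/152
S(4) = 349/76

Δ: Δ0=2, Δ1=-1, Δ2=-5/2
row 1: diag=10, rhs=-18; c'=1/5, d'=-9/5
row 2: denom=8−2·1/5=38/5; d'=(-9−2·-9/5)/(38/5)=-27/38
back: M2=-27/38
back: M1=-9/5−1/5·-27/38=-63/38
M: M0=0, M1=-63/38, M2=-27/38, M3=0
seg 0: a=-1, c=M0/2=0, d=(M1−M0)/(6·3)=-7/76, b=Δ0−h0·(2M0+M1)/6=215/76
seg 1: a=5, c=M1/2=-63/76, d=(M2−M1)/(6·2)=3/38, b=Δ1−h1·(2M1+M2)/6=13/38
seg 2: a=3, c=M2/2=-27/76, d=(M3−M2)/(6·2)=9/152, b=Δ2−h2·(2M2+M3)/6=-77/38
t_q=4 → seg 1, τ=1; S=5+13/38·τ+-63/76·τ²+3/38·τ³=349/76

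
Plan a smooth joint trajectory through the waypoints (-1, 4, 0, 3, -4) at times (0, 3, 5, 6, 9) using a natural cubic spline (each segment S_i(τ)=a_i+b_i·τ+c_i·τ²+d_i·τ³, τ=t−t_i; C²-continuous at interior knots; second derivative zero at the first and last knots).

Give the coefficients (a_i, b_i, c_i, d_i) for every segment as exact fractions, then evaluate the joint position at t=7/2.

  seg 0: a=-1 b=1519/438 c=0 d=-263/1314
  seg 1: a=4 b=-424/219 c=-263/146 d=775/876
  seg 2: a=0 b=323/219 c=256/73 d=-434/219
  seg 3: a=3 b=557/219 c=-178/73 d=178/657
S(7/2) = 6289/2336

Δ: Δ0=5/3, Δ1=-2, Δ2=3, Δ3=-7/3
row 1: diag=10, rhs=-22; c'=1/5, d'=-11/5
row 2: denom=6−2·1/5=28/5; d'=(30−2·-11/5)/(28/5)=43/7
row 3: denom=8−1·5/28=219/28; d'=(-32−1·43/7)/(219/28)=-356/73
back: M3=-356/73
back: M2=43/7−5/28·-356/73=512/73
back: M1=-11/5−1/5·512/73=-263/73
M: M0=0, M1=-263/73, M2=512/73, M3=-356/73, M4=0
seg 0: a=-1, c=M0/2=0, d=(M1−M0)/(6·3)=-263/1314, b=Δ0−h0·(2M0+M1)/6=1519/438
seg 1: a=4, c=M1/2=-263/146, d=(M2−M1)/(6·2)=775/876, b=Δ1−h1·(2M1+M2)/6=-424/219
seg 2: a=0, c=M2/2=256/73, d=(M3−M2)/(6·1)=-434/219, b=Δ2−h2·(2M2+M3)/6=323/219
seg 3: a=3, c=M3/2=-178/73, d=(M4−M3)/(6·3)=178/657, b=Δ3−h3·(2M3+M4)/6=557/219
t_q=7/2 → seg 1, τ=1/2; S=4+-424/219·τ+-263/146·τ²+775/876·τ³=6289/2336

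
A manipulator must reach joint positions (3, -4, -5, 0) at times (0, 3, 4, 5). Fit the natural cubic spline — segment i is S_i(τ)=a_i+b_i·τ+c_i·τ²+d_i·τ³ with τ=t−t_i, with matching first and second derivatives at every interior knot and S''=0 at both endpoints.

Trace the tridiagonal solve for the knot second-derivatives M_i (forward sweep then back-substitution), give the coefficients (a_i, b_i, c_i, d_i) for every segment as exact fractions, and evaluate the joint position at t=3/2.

  seg 0: a=3 b=-211/93 c=0 d=-2/279
  seg 1: a=-4 b=-229/93 c=-2/31 d=142/93
  seg 2: a=-5 b=185/93 c=140/31 d=-140/93
S(3/2) = -53/124

Δ: Δ0=-7/3, Δ1=-1, Δ2=5
row 1: diag=8, rhs=8; c'=1/8, d'=1
row 2: denom=4−1·1/8=31/8; d'=(36−1·1)/(31/8)=280/31
back: M2=280/31
back: M1=1−1/8·280/31=-4/31
M: M0=0, M1=-4/31, M2=280/31, M3=0
seg 0: a=3, c=M0/2=0, d=(M1−M0)/(6·3)=-2/279, b=Δ0−h0·(2M0+M1)/6=-211/93
seg 1: a=-4, c=M1/2=-2/31, d=(M2−M1)/(6·1)=142/93, b=Δ1−h1·(2M1+M2)/6=-229/93
seg 2: a=-5, c=M2/2=140/31, d=(M3−M2)/(6·1)=-140/93, b=Δ2−h2·(2M2+M3)/6=185/93
t_q=3/2 → seg 0, τ=3/2; S=3+-211/93·τ+0·τ²+-2/279·τ³=-53/124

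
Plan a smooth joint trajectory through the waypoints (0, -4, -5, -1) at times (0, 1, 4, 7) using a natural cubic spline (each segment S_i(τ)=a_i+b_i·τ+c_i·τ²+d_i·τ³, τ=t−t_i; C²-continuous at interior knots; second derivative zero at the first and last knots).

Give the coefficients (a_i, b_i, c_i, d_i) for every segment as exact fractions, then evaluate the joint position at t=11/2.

  seg 0: a=0 b=-129/29 c=0 d=13/29
  seg 1: a=-4 b=-90/29 c=39/29 d=-110/783
  seg 2: a=-5 b=34/29 c=7/87 d=-7/783
S(11/2) = -717/232

Δ: Δ0=-4, Δ1=-1/3, Δ2=4/3
row 1: diag=8, rhs=22; c'=3/8, d'=11/4
row 2: denom=12−3·3/8=87/8; d'=(10−3·11/4)/(87/8)=14/87
back: M2=14/87
back: M1=11/4−3/8·14/87=78/29
M: M0=0, M1=78/29, M2=14/87, M3=0
seg 0: a=0, c=M0/2=0, d=(M1−M0)/(6·1)=13/29, b=Δ0−h0·(2M0+M1)/6=-129/29
seg 1: a=-4, c=M1/2=39/29, d=(M2−M1)/(6·3)=-110/783, b=Δ1−h1·(2M1+M2)/6=-90/29
seg 2: a=-5, c=M2/2=7/87, d=(M3−M2)/(6·3)=-7/783, b=Δ2−h2·(2M2+M3)/6=34/29
t_q=11/2 → seg 2, τ=3/2; S=-5+34/29·τ+7/87·τ²+-7/783·τ³=-717/232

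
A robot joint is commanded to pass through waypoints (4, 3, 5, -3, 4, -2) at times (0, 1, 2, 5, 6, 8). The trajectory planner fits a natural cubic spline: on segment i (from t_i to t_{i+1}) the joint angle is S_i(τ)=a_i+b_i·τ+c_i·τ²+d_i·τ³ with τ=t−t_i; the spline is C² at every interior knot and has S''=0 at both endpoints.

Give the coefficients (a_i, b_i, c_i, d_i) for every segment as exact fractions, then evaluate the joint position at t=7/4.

Δ: Δ0=-1, Δ1=2, Δ2=-8/3, Δ3=7, Δ4=-3
row 1: diag=4, rhs=18; c'=1/4, d'=9/2
row 2: denom=8−1·1/4=31/4; d'=(-28−1·9/2)/(31/4)=-130/31
row 3: denom=8−3·12/31=212/31; d'=(58−3·-130/31)/(212/31)=547/53
row 4: denom=6−1·31/212=1241/212; d'=(-60−1·547/53)/(1241/212)=-14908/1241
back: M4=-14908/1241
back: M3=547/53−31/212·-14908/1241=14988/1241
back: M2=-130/31−12/31·14988/1241=-11006/1241
back: M1=9/2−1/4·-11006/1241=8336/1241
M: M0=0, M1=8336/1241, M2=-11006/1241, M3=14988/1241, M4=-14908/1241, M5=0
seg 0: a=4, c=M0/2=0, d=(M1−M0)/(6·1)=4168/3723, b=Δ0−h0·(2M0+M1)/6=-7891/3723
seg 1: a=3, c=M1/2=4168/1241, d=(M2−M1)/(6·1)=-9671/3723, b=Δ1−h1·(2M1+M2)/6=4613/3723
seg 2: a=5, c=M2/2=-5503/1241, d=(M3−M2)/(6·3)=12997/11169, b=Δ2−h2·(2M2+M3)/6=608/3723
seg 3: a=-3, c=M3/2=7494/1241, d=(M4−M3)/(6·1)=-14948/3723, b=Δ3−h3·(2M3+M4)/6=18527/3723
seg 4: a=4, c=M4/2=-7454/1241, d=(M5−M4)/(6·2)=3727/3723, b=Δ4−h4·(2M4+M5)/6=18647/3723
t_q=7/4 → seg 1, τ=3/4; S=3+4613/3723·τ+4168/1241·τ²+-9671/3723·τ³=375089/79424

  seg 0: a=4 b=-7891/3723 c=0 d=4168/3723
  seg 1: a=3 b=4613/3723 c=4168/1241 d=-9671/3723
  seg 2: a=5 b=608/3723 c=-5503/1241 d=12997/11169
  seg 3: a=-3 b=18527/3723 c=7494/1241 d=-14948/3723
  seg 4: a=4 b=18647/3723 c=-7454/1241 d=3727/3723
S(7/4) = 375089/79424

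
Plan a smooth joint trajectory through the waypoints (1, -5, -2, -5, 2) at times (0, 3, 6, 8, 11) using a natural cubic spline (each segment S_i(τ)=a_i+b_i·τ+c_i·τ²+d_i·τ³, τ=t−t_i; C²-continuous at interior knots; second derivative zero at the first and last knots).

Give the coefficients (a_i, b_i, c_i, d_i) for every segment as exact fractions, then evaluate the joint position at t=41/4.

  seg 0: a=1 b=-547/177 c=0 d=193/1593
  seg 1: a=-5 b=32/177 c=193/177 d=-434/1593
  seg 2: a=-2 b=-112/177 c=-241/177 d=219/472
  seg 3: a=-5 b=-181/354 c=1007/708 d=-1007/6372
S(41/4) = -11329/15104

Δ: Δ0=-2, Δ1=1, Δ2=-3/2, Δ3=7/3
row 1: diag=12, rhs=18; c'=1/4, d'=3/2
row 2: denom=10−3·1/4=37/4; d'=(-15−3·3/2)/(37/4)=-78/37
row 3: denom=10−2·8/37=354/37; d'=(23−2·-78/37)/(354/37)=1007/354
back: M3=1007/354
back: M2=-78/37−8/37·1007/354=-482/177
back: M1=3/2−1/4·-482/177=386/177
M: M0=0, M1=386/177, M2=-482/177, M3=1007/354, M4=0
seg 0: a=1, c=M0/2=0, d=(M1−M0)/(6·3)=193/1593, b=Δ0−h0·(2M0+M1)/6=-547/177
seg 1: a=-5, c=M1/2=193/177, d=(M2−M1)/(6·3)=-434/1593, b=Δ1−h1·(2M1+M2)/6=32/177
seg 2: a=-2, c=M2/2=-241/177, d=(M3−M2)/(6·2)=219/472, b=Δ2−h2·(2M2+M3)/6=-112/177
seg 3: a=-5, c=M3/2=1007/708, d=(M4−M3)/(6·3)=-1007/6372, b=Δ3−h3·(2M3+M4)/6=-181/354
t_q=41/4 → seg 3, τ=9/4; S=-5+-181/354·τ+1007/708·τ²+-1007/6372·τ³=-11329/15104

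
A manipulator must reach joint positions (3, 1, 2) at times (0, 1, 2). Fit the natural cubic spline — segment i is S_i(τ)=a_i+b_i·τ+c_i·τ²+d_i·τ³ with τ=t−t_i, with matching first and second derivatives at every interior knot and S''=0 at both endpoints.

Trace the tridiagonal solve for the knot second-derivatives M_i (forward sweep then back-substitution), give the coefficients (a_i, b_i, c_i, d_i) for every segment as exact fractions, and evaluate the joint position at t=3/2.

Δ: Δ0=-2, Δ1=1
row 1: diag=4, rhs=18; c'=1/4, d'=9/2
back: M1=9/2
M: M0=0, M1=9/2, M2=0
seg 0: a=3, c=M0/2=0, d=(M1−M0)/(6·1)=3/4, b=Δ0−h0·(2M0+M1)/6=-11/4
seg 1: a=1, c=M1/2=9/4, d=(M2−M1)/(6·1)=-3/4, b=Δ1−h1·(2M1+M2)/6=-1/2
t_q=3/2 → seg 1, τ=1/2; S=1+-1/2·τ+9/4·τ²+-3/4·τ³=39/32

  seg 0: a=3 b=-11/4 c=0 d=3/4
  seg 1: a=1 b=-1/2 c=9/4 d=-3/4
S(3/2) = 39/32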